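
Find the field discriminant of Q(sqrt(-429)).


For K = Q(sqrt(d)) with d squarefree: disc(K) = d if d = 1 mod 4, and disc(K) = 4d if d = 2 or 3 mod 4.
Here d = -429, and d mod 4 = 3.
d = 3 mod 4, not 1 (O_K = Z[sqrt(d)]), so disc(K) = 4d = 4 * (-429) = -1716

-1716


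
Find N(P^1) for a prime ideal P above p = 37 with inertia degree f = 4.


N(P^a) = p^(a*f)
= 37^(1*4)
= 37^4
= 1874161

1874161


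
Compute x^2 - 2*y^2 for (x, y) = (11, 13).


x^2 - d*y^2
= 11^2 - 2*13^2
= 121 - 338
= -217

-217


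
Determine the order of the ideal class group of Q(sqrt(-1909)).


K = Q(sqrt(-1909)). d mod 4 = 3, so D = disc(K) = 4d = -7636
h(K) equals the number of primitive reduced positive-definite forms (a, b, c) = a*x^2 + b*x*y + c*y^2 with b^2 - 4ac = D,
where reduced means |b| <= a <= c, with b >= 0 whenever |b| = a or a = c, and primitive means gcd(a, b, c) = 1.
Reduced forces 3a^2 <= |D| = 7636, so 1 <= a <= 50; b must have the parity of D, and c = (b^2 - D)/(4a) must be an integer >= a.
Enumerate a = 1..50, b in [-a, a]:
  a=1: (1, 0, 1909)  [1]
  a=2: (2, 2, 955)  [1]
  a=3..4: none
  a=5: (5, -2, 382), (5, 2, 382)  [2]
  a=6: none
  a=7: (7, -6, 274), (7, 6, 274)  [2]
  a=8..9: none
  a=10: (10, -2, 191), (10, 2, 191)  [2]
  a=11: (11, -8, 175), (11, 8, 175)  [2]
  a=12..13: none
  a=14: (14, -6, 137), (14, 6, 137)  [2]
  a=15..21: none
  a=22: (22, -14, 89), (22, 14, 89)  [2]
  a=23: (23, 0, 83)  [1]
  a=24: none
  a=25: (25, -8, 77), (25, 8, 77)  [2]
  a=26..28: none
  a=29: (29, -22, 70), (29, 22, 70)  [2]
  a=30..34: none
  a=35: (35, -22, 58), (35, -8, 55), (35, 8, 55), (35, 22, 58)  [4]
  a=36..40: none
  a=41: (41, -20, 49), (41, 20, 49)  [2]
  a=42..45: none
  a=46: (46, 46, 53)  [1]
  a=47: (47, -42, 50), (47, 42, 50)  [2]
  a=48..50: none
Total reduced forms: 1 + 1 + 2 + 2 + 2 + 2 + 2 + 2 + 1 + 2 + 2 + 4 + 2 + 1 + 2 = 28
h = 28

28


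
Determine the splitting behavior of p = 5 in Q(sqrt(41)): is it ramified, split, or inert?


K = Q(sqrt(41)). Since d mod 4 = 1, disc(K) = 41.
Check p | disc: 41 mod 5 = 1.
p does not divide disc. Compute Legendre symbol (d/p):
1^((5-1)/2) mod 5 = 1
(d/p) = 1, so p splits: (p) = P*P' with e=1, f=1, g=2.
Therefore p is split.

split


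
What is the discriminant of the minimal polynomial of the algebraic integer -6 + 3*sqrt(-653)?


The element -6 + 3*sqrt(-653) has minimal polynomial:
x^2 + 12*x + 5913
Discriminant = (12)^2 - 4*(5913)
= 144 - 23652
= -23508

-23508


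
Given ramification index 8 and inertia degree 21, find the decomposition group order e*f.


|D_P| = e * f
= 8 * 21
= 168

168


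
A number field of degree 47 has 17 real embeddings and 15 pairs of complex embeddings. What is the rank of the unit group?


By Dirichlet's unit theorem:
rank = r1 + r2 - 1
= 17 + 15 - 1
= 31

31


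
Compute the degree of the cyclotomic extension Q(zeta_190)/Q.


The degree equals Euler's totient phi(190).
190 = 2 * 5 * 19
phi(190) = 72

72


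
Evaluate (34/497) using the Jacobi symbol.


Compute (34/497) via quadratic reciprocity:
  pull out 2: (2/497) = +1  (since 497 mod 8 = 1)
  reciprocity: (17/497) -> +(497/17)
  reduce: (4/17)
  pull out 2: (2/17) = +1  (since 17 mod 8 = 1)
  pull out 2: (2/17) = +1  (since 17 mod 8 = 1)
  (1/17) = 1
Product of signs = 1

1


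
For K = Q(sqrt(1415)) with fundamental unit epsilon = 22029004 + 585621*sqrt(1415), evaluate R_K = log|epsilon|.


epsilon = 22029004 + 585621*sqrt(1415)
= 4.4058e+07
R = ln(4.4058e+07)
= 17.6010

17.6010


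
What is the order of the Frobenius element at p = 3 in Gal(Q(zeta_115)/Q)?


The Frobenius at p in Gal(Q(zeta_n)/Q) = (Z/nZ)* is the class of p, so its order is ord_115(3), the smallest k >= 1 with 3^k = 1 mod 115.
n = 115 = 5 * 23, phi(115) = 88; the order divides phi(n).
Divisors of 88: 1, 2, 4, 8, 11, 22, 44, 88
Repeated squaring mod 115: 3^1 = 3, 3^2 = 9, 3^4 = 81, 3^8 = 6, 3^16 = 36, 3^32 = 31, 3^64 = 41
Test divisors in increasing order:
  k=1: 3^1 = 3 mod 115
  k=2: 3^2 = 9 mod 115
  k=4: 3^4 = 81 mod 115
  k=8: 3^8 = 6 mod 115
  k=11: 3^11 = 6 * 9 * 3 = 47 mod 115
  k=22: 3^22 = 36 * 81 * 9 = 24 mod 115
  k=44: 3^44 = 31 * 6 * 81 = 1 mod 115  <- first divisor giving 1
Order = 44

44


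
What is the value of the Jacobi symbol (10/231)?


Compute (10/231) via quadratic reciprocity:
  pull out 2: (2/231) = +1  (since 231 mod 8 = 7)
  reciprocity: (5/231) -> +(231/5)
  reduce: (1/5)
  (1/5) = 1
Product of signs = 1

1


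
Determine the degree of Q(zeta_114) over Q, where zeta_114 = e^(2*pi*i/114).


The degree equals Euler's totient phi(114).
114 = 2 * 3 * 19
phi(114) = 36

36


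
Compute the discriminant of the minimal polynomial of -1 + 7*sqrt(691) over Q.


The element -1 + 7*sqrt(691) has minimal polynomial:
x^2 + 2*x - 33858
Discriminant = (2)^2 - 4*(-33858)
= 4 + 135432
= 135436

135436


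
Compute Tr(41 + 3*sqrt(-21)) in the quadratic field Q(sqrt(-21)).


Tr(a + b*sqrt(d)) = (a + b*sqrt(d)) + (a - b*sqrt(d)) = 2a
= 2 * (41)
= 82

82


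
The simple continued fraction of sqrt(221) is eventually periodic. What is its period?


Run the CF algorithm for sqrt(221).
a_0 = floor(sqrt(221)) = 14; set m_0=0, q_0=1.
Recurrence: m' = q*a - m,  q' = (d - m'^2)/q,  a' = floor((a_0 + m')/q').
  step 1: m=14, q=25, a=1
  step 2: m=11, q=4, a=6
  step 3: m=13, q=13, a=2
  step 4: m=13, q=4, a=6
  step 5: m=11, q=25, a=1
  step 6: m=14, q=1, a=28
a_6 = 2*a_0 = 28, so the period closes here.
sqrt(221) = [14; 1, 6, 2, 6, 1, 28]
Period length = 6

6


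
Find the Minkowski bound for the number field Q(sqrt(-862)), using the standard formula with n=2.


d = -862, d mod 4 = 2, so disc(K) = 4d = -3448; |disc(K)| = 3448
Imaginary quadratic field, so n = 2, s = r2 = 1, r1 = 0
M = (n!/n^n) * (4/pi)^s * sqrt(|disc(K)|) = (2!/2^2) * (4/pi)^1 * sqrt(3448)
= 0.5 * 1.273240 * 58.719673
= 37.3821

37.3821


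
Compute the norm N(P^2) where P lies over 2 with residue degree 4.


N(P^a) = p^(a*f)
= 2^(2*4)
= 2^8
= 256

256


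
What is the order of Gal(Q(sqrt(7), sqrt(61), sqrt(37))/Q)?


The 3 square roots of distinct primes are multiplicatively independent over Q,
so [K:Q] = 2^3 and Gal(K/Q) is isomorphic to (Z/2Z)^3.
|Gal| = 2^3 = 8

8


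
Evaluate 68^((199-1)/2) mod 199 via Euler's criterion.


p = 199 is prime and the exponent is (p-1)/2 = 99, so by Euler's criterion 68^99 = (68/199) = +1 or -1 mod 199.
Compute by square-and-multiply:
  99 = 64 + 32 + 2 + 1 (binary 1100011)
  Repeated squaring mod 199: 68^1 = 68, 68^2 = 47, 68^4 = 20, 68^8 = 2, 68^16 = 4, 68^32 = 16, 68^64 = 57
  68^99 = 68^64 * 68^32 * 68^2 * 68^1 = 57 * 16 * 47 * 68 mod 199
    57 * 16 = 912 = 116 mod 199
    116 * 47 = 5452 = 79 mod 199
    79 * 68 = 5372 = 198 mod 199
  68^99 = 198 mod 199
Result 198 = p - 1 = -1 mod 199: 68 is a quadratic non-residue mod 199. As a residue in [0, p-1] the value is 198.
68^99 mod 199 = 198

198


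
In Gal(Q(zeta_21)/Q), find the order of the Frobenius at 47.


The Frobenius at p in Gal(Q(zeta_n)/Q) = (Z/nZ)* is the class of p, so its order is ord_21(47), the smallest k >= 1 with 47^k = 1 mod 21.
n = 21 = 3 * 7, phi(21) = 12; the order divides phi(n).
Divisors of 12: 1, 2, 3, 4, 6, 12
Repeated squaring mod 21: 47^1 = 5, 47^2 = 4, 47^4 = 16, 47^8 = 4
Test divisors in increasing order:
  k=1: 47^1 = 5 mod 21
  k=2: 47^2 = 4 mod 21
  k=3: 47^3 = 4 * 5 = 20 mod 21
  k=4: 47^4 = 16 mod 21
  k=6: 47^6 = 16 * 4 = 1 mod 21  <- first divisor giving 1
Order = 6

6


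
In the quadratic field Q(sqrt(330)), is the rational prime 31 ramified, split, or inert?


K = Q(sqrt(330)). Since d mod 4 = 2, disc(K) = 1320.
Check p | disc: 1320 mod 31 = 18.
p does not divide disc. Compute Legendre symbol (d/p):
20^((31-1)/2) mod 31 = 1
(d/p) = 1, so p splits: (p) = P*P' with e=1, f=1, g=2.
Therefore p is split.

split


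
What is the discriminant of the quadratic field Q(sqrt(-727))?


For K = Q(sqrt(d)) with d squarefree: disc(K) = d if d = 1 mod 4, and disc(K) = 4d if d = 2 or 3 mod 4.
Here d = -727, and d mod 4 = 1.
d = 1 mod 4 (O_K = Z[(1+sqrt(d))/2]), so disc(K) = d = -727

-727


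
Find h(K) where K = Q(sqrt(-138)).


K = Q(sqrt(-138)). d mod 4 = 2, so D = disc(K) = 4d = -552
h(K) equals the number of primitive reduced positive-definite forms (a, b, c) = a*x^2 + b*x*y + c*y^2 with b^2 - 4ac = D,
where reduced means |b| <= a <= c, with b >= 0 whenever |b| = a or a = c, and primitive means gcd(a, b, c) = 1.
Reduced forces 3a^2 <= |D| = 552, so 1 <= a <= 13; b must have the parity of D, and c = (b^2 - D)/(4a) must be an integer >= a.
Enumerate a = 1..13, b in [-a, a]:
  a=1: (1, 0, 138)  [1]
  a=2: (2, 0, 69)  [1]
  a=3: (3, 0, 46)  [1]
  a=4..5: none
  a=6: (6, 0, 23)  [1]
  a=7: (7, -6, 21), (7, 6, 21)  [2]
  a=8..10: none
  a=11: (11, -8, 14), (11, 8, 14)  [2]
  a=12..13: none
Total reduced forms: 1 + 1 + 1 + 1 + 2 + 2 = 8
h = 8

8


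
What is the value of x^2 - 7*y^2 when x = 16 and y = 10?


x^2 - d*y^2
= 16^2 - 7*10^2
= 256 - 700
= -444

-444


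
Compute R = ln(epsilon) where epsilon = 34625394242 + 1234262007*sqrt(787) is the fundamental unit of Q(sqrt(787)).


epsilon = 34625394242 + 1234262007*sqrt(787)
= 6.9251e+10
R = ln(6.9251e+10)
= 24.9610

24.9610


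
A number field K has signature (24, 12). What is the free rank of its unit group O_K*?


By Dirichlet's unit theorem:
rank = r1 + r2 - 1
= 24 + 12 - 1
= 35

35


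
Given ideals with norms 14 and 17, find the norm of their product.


N(IJ) = N(I) * N(J)
= 14 * 17
= 238

238


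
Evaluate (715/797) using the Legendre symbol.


p = 797 is prime, so compute (715/797) with the reciprocity algorithm (Jacobi-symbol steps: pull out 2s via (2/n), flip via reciprocity, reduce):
  reciprocity: (715/797) -> +(797/715)
  reduce: (82/715)
  pull out 2: (2/715) = -1  (since 715 mod 8 = 3)
  reciprocity: (41/715) -> +(715/41)
  reduce: (18/41)
  pull out 2: (2/41) = +1  (since 41 mod 8 = 1)
  reciprocity: (9/41) -> +(41/9)
  reduce: (5/9)
  reciprocity: (5/9) -> +(9/5)
  reduce: (4/5)
  pull out 2: (2/5) = -1  (since 5 mod 8 = 5)
  pull out 2: (2/5) = -1  (since 5 mod 8 = 5)
  (1/5) = 1
Product of signs = -1
(715/797) = -1

-1


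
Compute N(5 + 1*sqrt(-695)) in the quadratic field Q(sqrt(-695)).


N(a + b*sqrt(d)) = a^2 - d*b^2
= (5)^2 - (-695)*(1)^2
= 25 + 695
= 720

720


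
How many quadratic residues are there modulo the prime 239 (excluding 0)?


For prime p, the number of non-zero quadratic residues is (p-1)/2.
= (239-1)/2
= 119

119


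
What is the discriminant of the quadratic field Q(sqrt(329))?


For K = Q(sqrt(d)) with d squarefree: disc(K) = d if d = 1 mod 4, and disc(K) = 4d if d = 2 or 3 mod 4.
Here d = 329, and d mod 4 = 1.
d = 1 mod 4 (O_K = Z[(1+sqrt(d))/2]), so disc(K) = d = 329

329


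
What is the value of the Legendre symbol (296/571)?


p = 571 is prime, so compute (296/571) with the reciprocity algorithm (Jacobi-symbol steps: pull out 2s via (2/n), flip via reciprocity, reduce):
  pull out 2: (2/571) = -1  (since 571 mod 8 = 3)
  pull out 2: (2/571) = -1  (since 571 mod 8 = 3)
  pull out 2: (2/571) = -1  (since 571 mod 8 = 3)
  reciprocity: (37/571) -> +(571/37)
  reduce: (16/37)
  pull out 2: (2/37) = -1  (since 37 mod 8 = 5)
  pull out 2: (2/37) = -1  (since 37 mod 8 = 5)
  pull out 2: (2/37) = -1  (since 37 mod 8 = 5)
  pull out 2: (2/37) = -1  (since 37 mod 8 = 5)
  (1/37) = 1
Product of signs = -1
(296/571) = -1

-1


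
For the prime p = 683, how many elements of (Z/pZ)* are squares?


For prime p, the number of non-zero quadratic residues is (p-1)/2.
= (683-1)/2
= 341

341


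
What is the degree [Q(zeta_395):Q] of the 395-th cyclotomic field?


The degree equals Euler's totient phi(395).
395 = 5 * 79
phi(395) = 312

312


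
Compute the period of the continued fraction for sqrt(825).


Run the CF algorithm for sqrt(825).
a_0 = floor(sqrt(825)) = 28; set m_0=0, q_0=1.
Recurrence: m' = q*a - m,  q' = (d - m'^2)/q,  a' = floor((a_0 + m')/q').
  step 1: m=28, q=41, a=1
  step 2: m=13, q=16, a=2
  step 3: m=19, q=29, a=1
  step 4: m=10, q=25, a=1
  step 5: m=15, q=24, a=1
  step 6: m=9, q=31, a=1
  step 7: m=22, q=11, a=4
  step 8: m=22, q=31, a=1
  step 9: m=9, q=24, a=1
  step 10: m=15, q=25, a=1
  step 11: m=10, q=29, a=1
  step 12: m=19, q=16, a=2
  step 13: m=13, q=41, a=1
  step 14: m=28, q=1, a=56
a_14 = 2*a_0 = 56, so the period closes here.
sqrt(825) = [28; 1, 2, 1, 1, 1, 1, 4, 1, 1, 1, 1, 2, 1, 56]
Period length = 14

14


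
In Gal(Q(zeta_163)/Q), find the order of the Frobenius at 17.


The Frobenius at p in Gal(Q(zeta_n)/Q) = (Z/nZ)* is the class of p, so its order is ord_163(17), the smallest k >= 1 with 17^k = 1 mod 163.
n = 163 = 163, phi(163) = 162; the order divides phi(n).
Divisors of 162: 1, 2, 3, 6, 9, 18, 27, 54, 81, 162
Repeated squaring mod 163: 17^1 = 17, 17^2 = 126, 17^4 = 65, 17^8 = 150, 17^16 = 6, 17^32 = 36, 17^64 = 155, 17^128 = 64
Test divisors in increasing order:
  k=1: 17^1 = 17 mod 163
  k=2: 17^2 = 126 mod 163
  k=3: 17^3 = 126 * 17 = 23 mod 163
  k=6: 17^6 = 65 * 126 = 40 mod 163
  k=9: 17^9 = 150 * 17 = 105 mod 163
  k=18: 17^18 = 6 * 126 = 104 mod 163
  k=27: 17^27 = 6 * 150 * 126 * 17 = 162 mod 163
  k=54: 17^54 = 36 * 6 * 65 * 126 = 1 mod 163  <- first divisor giving 1
Order = 54

54


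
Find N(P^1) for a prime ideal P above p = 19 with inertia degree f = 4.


N(P^a) = p^(a*f)
= 19^(1*4)
= 19^4
= 130321

130321


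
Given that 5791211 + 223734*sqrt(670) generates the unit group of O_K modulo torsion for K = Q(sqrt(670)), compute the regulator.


epsilon = 5791211 + 223734*sqrt(670)
= 1.1582e+07
R = ln(1.1582e+07)
= 16.2650

16.2650


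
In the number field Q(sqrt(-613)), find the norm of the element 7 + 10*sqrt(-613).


N(a + b*sqrt(d)) = a^2 - d*b^2
= (7)^2 - (-613)*(10)^2
= 49 + 61300
= 61349

61349


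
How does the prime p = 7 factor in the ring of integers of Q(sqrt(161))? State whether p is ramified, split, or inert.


K = Q(sqrt(161)). Since d mod 4 = 1, disc(K) = 161.
Check p | disc: 161 mod 7 = 0.
p divides disc, so p ramifies: (p) = P^2 with e=2, f=1, g=1.
Therefore p is ramified.

ramified


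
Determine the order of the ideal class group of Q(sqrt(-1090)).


K = Q(sqrt(-1090)). d mod 4 = 2, so D = disc(K) = 4d = -4360
h(K) equals the number of primitive reduced positive-definite forms (a, b, c) = a*x^2 + b*x*y + c*y^2 with b^2 - 4ac = D,
where reduced means |b| <= a <= c, with b >= 0 whenever |b| = a or a = c, and primitive means gcd(a, b, c) = 1.
Reduced forces 3a^2 <= |D| = 4360, so 1 <= a <= 38; b must have the parity of D, and c = (b^2 - D)/(4a) must be an integer >= a.
Enumerate a = 1..38, b in [-a, a]:
  a=1: (1, 0, 1090)  [1]
  a=2: (2, 0, 545)  [1]
  a=3..4: none
  a=5: (5, 0, 218)  [1]
  a=6: none
  a=7: (7, -6, 157), (7, 6, 157)  [2]
  a=8..9: none
  a=10: (10, 0, 109)  [1]
  a=11..13: none
  a=14: (14, -8, 79), (14, 8, 79)  [2]
  a=15..16: none
  a=17: (17, -14, 67), (17, 14, 67)  [2]
  a=18..33: none
  a=34: (34, -20, 35), (34, 20, 35)  [2]
  a=35..38: none
Total reduced forms: 1 + 1 + 1 + 2 + 1 + 2 + 2 + 2 = 12
h = 12

12


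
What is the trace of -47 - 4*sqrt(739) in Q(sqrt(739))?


Tr(a + b*sqrt(d)) = (a + b*sqrt(d)) + (a - b*sqrt(d)) = 2a
= 2 * (-47)
= -94

-94


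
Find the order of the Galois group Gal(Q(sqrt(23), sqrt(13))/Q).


The 2 square roots of distinct primes are multiplicatively independent over Q,
so [K:Q] = 2^2 and Gal(K/Q) is isomorphic to (Z/2Z)^2.
|Gal| = 2^2 = 4

4


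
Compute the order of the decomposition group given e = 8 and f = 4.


|D_P| = e * f
= 8 * 4
= 32

32


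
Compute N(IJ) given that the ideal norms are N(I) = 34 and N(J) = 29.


N(IJ) = N(I) * N(J)
= 34 * 29
= 986

986


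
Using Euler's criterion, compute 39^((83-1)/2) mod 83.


p = 83 is prime and the exponent is (p-1)/2 = 41, so by Euler's criterion 39^41 = (39/83) = +1 or -1 mod 83.
Compute by square-and-multiply:
  41 = 32 + 8 + 1 (binary 101001)
  Repeated squaring mod 83: 39^1 = 39, 39^2 = 27, 39^4 = 65, 39^8 = 75, 39^16 = 64, 39^32 = 29
  39^41 = 39^32 * 39^8 * 39^1 = 29 * 75 * 39 mod 83
    29 * 75 = 2175 = 17 mod 83
    17 * 39 = 663 = 82 mod 83
  39^41 = 82 mod 83
Result 82 = p - 1 = -1 mod 83: 39 is a quadratic non-residue mod 83. As a residue in [0, p-1] the value is 82.
39^41 mod 83 = 82

82


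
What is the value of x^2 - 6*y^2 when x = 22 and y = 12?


x^2 - d*y^2
= 22^2 - 6*12^2
= 484 - 864
= -380

-380


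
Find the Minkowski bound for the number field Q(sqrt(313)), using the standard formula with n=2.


d = 313, d mod 4 = 1, so disc(K) = d = 313; |disc(K)| = 313
Real quadratic field, so n = 2, s = r2 = 0, r1 = 2
M = (n!/n^n) * (4/pi)^s * sqrt(|disc(K)|) = (2!/2^2) * (4/pi)^0 * sqrt(313)
= 0.5 * 1.000000 * 17.691806
= 8.8459

8.8459


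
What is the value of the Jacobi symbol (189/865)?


Compute (189/865) via quadratic reciprocity:
  reciprocity: (189/865) -> +(865/189)
  reduce: (109/189)
  reciprocity: (109/189) -> +(189/109)
  reduce: (80/109)
  pull out 2: (2/109) = -1  (since 109 mod 8 = 5)
  pull out 2: (2/109) = -1  (since 109 mod 8 = 5)
  pull out 2: (2/109) = -1  (since 109 mod 8 = 5)
  pull out 2: (2/109) = -1  (since 109 mod 8 = 5)
  reciprocity: (5/109) -> +(109/5)
  reduce: (4/5)
  pull out 2: (2/5) = -1  (since 5 mod 8 = 5)
  pull out 2: (2/5) = -1  (since 5 mod 8 = 5)
  (1/5) = 1
Product of signs = 1

1


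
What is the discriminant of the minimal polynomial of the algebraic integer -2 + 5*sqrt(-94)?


The element -2 + 5*sqrt(-94) has minimal polynomial:
x^2 + 4*x + 2354
Discriminant = (4)^2 - 4*(2354)
= 16 - 9416
= -9400

-9400


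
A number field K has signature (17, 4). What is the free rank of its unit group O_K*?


By Dirichlet's unit theorem:
rank = r1 + r2 - 1
= 17 + 4 - 1
= 20

20


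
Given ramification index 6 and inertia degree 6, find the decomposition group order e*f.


|D_P| = e * f
= 6 * 6
= 36

36


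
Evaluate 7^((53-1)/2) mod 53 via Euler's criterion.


p = 53 is prime and the exponent is (p-1)/2 = 26, so by Euler's criterion 7^26 = (7/53) = +1 or -1 mod 53.
Compute by square-and-multiply:
  26 = 16 + 8 + 2 (binary 11010)
  Repeated squaring mod 53: 7^1 = 7, 7^2 = 49, 7^4 = 16, 7^8 = 44, 7^16 = 28
  7^26 = 7^16 * 7^8 * 7^2 = 28 * 44 * 49 mod 53
    28 * 44 = 1232 = 13 mod 53
    13 * 49 = 637 = 1 mod 53
  7^26 = 1 mod 53
Result 1: 7 is a quadratic residue mod 53.
7^26 mod 53 = 1

1


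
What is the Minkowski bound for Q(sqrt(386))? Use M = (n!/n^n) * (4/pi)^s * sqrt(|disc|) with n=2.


d = 386, d mod 4 = 2, so disc(K) = 4d = 1544; |disc(K)| = 1544
Real quadratic field, so n = 2, s = r2 = 0, r1 = 2
M = (n!/n^n) * (4/pi)^s * sqrt(|disc(K)|) = (2!/2^2) * (4/pi)^0 * sqrt(1544)
= 0.5 * 1.000000 * 39.293765
= 19.6469

19.6469


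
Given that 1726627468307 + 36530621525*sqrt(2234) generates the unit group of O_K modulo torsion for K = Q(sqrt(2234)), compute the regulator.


epsilon = 1726627468307 + 36530621525*sqrt(2234)
= 3.4533e+12
R = ln(3.4533e+12)
= 28.8703

28.8703


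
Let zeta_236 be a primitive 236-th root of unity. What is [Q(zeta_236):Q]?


The degree equals Euler's totient phi(236).
236 = 2^2 * 59
phi(236) = 116

116


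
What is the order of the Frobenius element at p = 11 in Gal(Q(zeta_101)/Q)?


The Frobenius at p in Gal(Q(zeta_n)/Q) = (Z/nZ)* is the class of p, so its order is ord_101(11), the smallest k >= 1 with 11^k = 1 mod 101.
n = 101 = 101, phi(101) = 100; the order divides phi(n).
Divisors of 100: 1, 2, 4, 5, 10, 20, 25, 50, 100
Repeated squaring mod 101: 11^1 = 11, 11^2 = 20, 11^4 = 97, 11^8 = 16, 11^16 = 54, 11^32 = 88, 11^64 = 68
Test divisors in increasing order:
  k=1: 11^1 = 11 mod 101
  k=2: 11^2 = 20 mod 101
  k=4: 11^4 = 97 mod 101
  k=5: 11^5 = 97 * 11 = 57 mod 101
  k=10: 11^10 = 16 * 20 = 17 mod 101
  k=20: 11^20 = 54 * 97 = 87 mod 101
  k=25: 11^25 = 54 * 16 * 11 = 10 mod 101
  k=50: 11^50 = 88 * 54 * 20 = 100 mod 101
  k=100: 11^100 = 68 * 88 * 97 = 1 mod 101  <- first divisor giving 1
Order = 100

100


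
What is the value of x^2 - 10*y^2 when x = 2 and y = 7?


x^2 - d*y^2
= 2^2 - 10*7^2
= 4 - 490
= -486

-486


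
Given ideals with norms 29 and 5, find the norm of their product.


N(IJ) = N(I) * N(J)
= 29 * 5
= 145

145


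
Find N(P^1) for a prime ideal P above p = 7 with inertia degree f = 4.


N(P^a) = p^(a*f)
= 7^(1*4)
= 7^4
= 2401

2401


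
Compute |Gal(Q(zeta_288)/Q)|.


|Gal(Q(zeta_288)/Q)| = phi(288)
= 96

96


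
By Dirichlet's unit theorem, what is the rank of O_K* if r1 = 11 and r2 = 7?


By Dirichlet's unit theorem:
rank = r1 + r2 - 1
= 11 + 7 - 1
= 17

17


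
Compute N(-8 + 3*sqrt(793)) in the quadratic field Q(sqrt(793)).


N(a + b*sqrt(d)) = a^2 - d*b^2
= (-8)^2 - (793)*(3)^2
= 64 - 7137
= -7073

-7073


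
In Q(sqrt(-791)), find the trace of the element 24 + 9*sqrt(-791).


Tr(a + b*sqrt(d)) = (a + b*sqrt(d)) + (a - b*sqrt(d)) = 2a
= 2 * (24)
= 48

48


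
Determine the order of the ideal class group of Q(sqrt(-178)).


K = Q(sqrt(-178)). d mod 4 = 2, so D = disc(K) = 4d = -712
h(K) equals the number of primitive reduced positive-definite forms (a, b, c) = a*x^2 + b*x*y + c*y^2 with b^2 - 4ac = D,
where reduced means |b| <= a <= c, with b >= 0 whenever |b| = a or a = c, and primitive means gcd(a, b, c) = 1.
Reduced forces 3a^2 <= |D| = 712, so 1 <= a <= 15; b must have the parity of D, and c = (b^2 - D)/(4a) must be an integer >= a.
Enumerate a = 1..15, b in [-a, a]:
  a=1: (1, 0, 178)  [1]
  a=2: (2, 0, 89)  [1]
  a=3..6: none
  a=7: (7, -4, 26), (7, 4, 26)  [2]
  a=8..10: none
  a=11: (11, -6, 17), (11, 6, 17)  [2]
  a=12: none
  a=13: (13, -4, 14), (13, 4, 14)  [2]
  a=14..15: none
Total reduced forms: 1 + 1 + 2 + 2 + 2 = 8
h = 8

8


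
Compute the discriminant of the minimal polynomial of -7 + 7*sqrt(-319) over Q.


The element -7 + 7*sqrt(-319) has minimal polynomial:
x^2 + 14*x + 15680
Discriminant = (14)^2 - 4*(15680)
= 196 - 62720
= -62524

-62524


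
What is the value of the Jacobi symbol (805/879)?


Compute (805/879) via quadratic reciprocity:
  reciprocity: (805/879) -> +(879/805)
  reduce: (74/805)
  pull out 2: (2/805) = -1  (since 805 mod 8 = 5)
  reciprocity: (37/805) -> +(805/37)
  reduce: (28/37)
  pull out 2: (2/37) = -1  (since 37 mod 8 = 5)
  pull out 2: (2/37) = -1  (since 37 mod 8 = 5)
  reciprocity: (7/37) -> +(37/7)
  reduce: (2/7)
  pull out 2: (2/7) = +1  (since 7 mod 8 = 7)
  (1/7) = 1
Product of signs = -1

-1


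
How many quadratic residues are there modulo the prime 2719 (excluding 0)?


For prime p, the number of non-zero quadratic residues is (p-1)/2.
= (2719-1)/2
= 1359

1359


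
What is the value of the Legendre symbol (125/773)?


p = 773 is prime, so compute (125/773) with the reciprocity algorithm (Jacobi-symbol steps: pull out 2s via (2/n), flip via reciprocity, reduce):
  reciprocity: (125/773) -> +(773/125)
  reduce: (23/125)
  reciprocity: (23/125) -> +(125/23)
  reduce: (10/23)
  pull out 2: (2/23) = +1  (since 23 mod 8 = 7)
  reciprocity: (5/23) -> +(23/5)
  reduce: (3/5)
  reciprocity: (3/5) -> +(5/3)
  reduce: (2/3)
  pull out 2: (2/3) = -1  (since 3 mod 8 = 3)
  (1/3) = 1
Product of signs = -1
(125/773) = -1

-1


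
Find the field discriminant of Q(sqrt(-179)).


For K = Q(sqrt(d)) with d squarefree: disc(K) = d if d = 1 mod 4, and disc(K) = 4d if d = 2 or 3 mod 4.
Here d = -179, and d mod 4 = 1.
d = 1 mod 4 (O_K = Z[(1+sqrt(d))/2]), so disc(K) = d = -179

-179


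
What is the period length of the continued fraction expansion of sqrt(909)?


Run the CF algorithm for sqrt(909).
a_0 = floor(sqrt(909)) = 30; set m_0=0, q_0=1.
Recurrence: m' = q*a - m,  q' = (d - m'^2)/q,  a' = floor((a_0 + m')/q').
  step 1: m=30, q=9, a=6
  step 2: m=24, q=37, a=1
  step 3: m=13, q=20, a=2
  step 4: m=27, q=9, a=6
  step 5: m=27, q=20, a=2
  step 6: m=13, q=37, a=1
  step 7: m=24, q=9, a=6
  step 8: m=30, q=1, a=60
a_8 = 2*a_0 = 60, so the period closes here.
sqrt(909) = [30; 6, 1, 2, 6, 2, 1, 6, 60]
Period length = 8

8


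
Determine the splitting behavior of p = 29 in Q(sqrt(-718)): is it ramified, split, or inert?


K = Q(sqrt(-718)). Since d mod 4 = 2, disc(K) = -2872.
Check p | disc: -2872 mod 29 = 28.
p does not divide disc. Compute Legendre symbol (d/p):
7^((29-1)/2) mod 29 = 1
(d/p) = 1, so p splits: (p) = P*P' with e=1, f=1, g=2.
Therefore p is split.

split


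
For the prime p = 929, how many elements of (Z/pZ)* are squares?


For prime p, the number of non-zero quadratic residues is (p-1)/2.
= (929-1)/2
= 464

464


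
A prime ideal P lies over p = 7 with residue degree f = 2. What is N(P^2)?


N(P^a) = p^(a*f)
= 7^(2*2)
= 7^4
= 2401

2401


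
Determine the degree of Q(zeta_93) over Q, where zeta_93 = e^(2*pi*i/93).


The degree equals Euler's totient phi(93).
93 = 3 * 31
phi(93) = 60

60


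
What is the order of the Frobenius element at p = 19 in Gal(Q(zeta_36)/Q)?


The Frobenius at p in Gal(Q(zeta_n)/Q) = (Z/nZ)* is the class of p, so its order is ord_36(19), the smallest k >= 1 with 19^k = 1 mod 36.
n = 36 = 2^2 * 3^2, phi(36) = 12; the order divides phi(n).
Divisors of 12: 1, 2, 3, 4, 6, 12
Repeated squaring mod 36: 19^1 = 19, 19^2 = 1, 19^4 = 1, 19^8 = 1
Test divisors in increasing order:
  k=1: 19^1 = 19 mod 36
  k=2: 19^2 = 1 mod 36  <- first divisor giving 1
Order = 2

2


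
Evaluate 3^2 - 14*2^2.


x^2 - d*y^2
= 3^2 - 14*2^2
= 9 - 56
= -47

-47


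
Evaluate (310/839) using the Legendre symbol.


p = 839 is prime, so compute (310/839) with the reciprocity algorithm (Jacobi-symbol steps: pull out 2s via (2/n), flip via reciprocity, reduce):
  pull out 2: (2/839) = +1  (since 839 mod 8 = 7)
  reciprocity: (155/839) -> -(839/155)
  reduce: (64/155)
  pull out 2: (2/155) = -1  (since 155 mod 8 = 3)
  pull out 2: (2/155) = -1  (since 155 mod 8 = 3)
  pull out 2: (2/155) = -1  (since 155 mod 8 = 3)
  pull out 2: (2/155) = -1  (since 155 mod 8 = 3)
  pull out 2: (2/155) = -1  (since 155 mod 8 = 3)
  pull out 2: (2/155) = -1  (since 155 mod 8 = 3)
  (1/155) = 1
Product of signs = -1
(310/839) = -1

-1


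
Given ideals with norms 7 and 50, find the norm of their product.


N(IJ) = N(I) * N(J)
= 7 * 50
= 350

350


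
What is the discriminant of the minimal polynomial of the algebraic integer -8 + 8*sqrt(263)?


The element -8 + 8*sqrt(263) has minimal polynomial:
x^2 + 16*x - 16768
Discriminant = (16)^2 - 4*(-16768)
= 256 + 67072
= 67328

67328


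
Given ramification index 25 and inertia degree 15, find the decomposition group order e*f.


|D_P| = e * f
= 25 * 15
= 375

375


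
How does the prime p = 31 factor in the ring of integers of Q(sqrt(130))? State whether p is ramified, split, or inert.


K = Q(sqrt(130)). Since d mod 4 = 2, disc(K) = 520.
Check p | disc: 520 mod 31 = 24.
p does not divide disc. Compute Legendre symbol (d/p):
6^((31-1)/2) mod 31 = -1
(d/p) = -1, so p is inert: (p) stays prime with e=1, f=2, g=1.
Therefore p is inert.

inert


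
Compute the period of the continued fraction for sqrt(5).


Run the CF algorithm for sqrt(5).
a_0 = floor(sqrt(5)) = 2; set m_0=0, q_0=1.
Recurrence: m' = q*a - m,  q' = (d - m'^2)/q,  a' = floor((a_0 + m')/q').
  step 1: m=2, q=1, a=4
a_1 = 2*a_0 = 4, so the period closes here.
sqrt(5) = [2; 4]
Period length = 1

1


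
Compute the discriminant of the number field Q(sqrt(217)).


For K = Q(sqrt(d)) with d squarefree: disc(K) = d if d = 1 mod 4, and disc(K) = 4d if d = 2 or 3 mod 4.
Here d = 217, and d mod 4 = 1.
d = 1 mod 4 (O_K = Z[(1+sqrt(d))/2]), so disc(K) = d = 217

217


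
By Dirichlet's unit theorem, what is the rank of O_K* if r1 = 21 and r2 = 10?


By Dirichlet's unit theorem:
rank = r1 + r2 - 1
= 21 + 10 - 1
= 30

30


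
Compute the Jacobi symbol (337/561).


Compute (337/561) via quadratic reciprocity:
  reciprocity: (337/561) -> +(561/337)
  reduce: (224/337)
  pull out 2: (2/337) = +1  (since 337 mod 8 = 1)
  pull out 2: (2/337) = +1  (since 337 mod 8 = 1)
  pull out 2: (2/337) = +1  (since 337 mod 8 = 1)
  pull out 2: (2/337) = +1  (since 337 mod 8 = 1)
  pull out 2: (2/337) = +1  (since 337 mod 8 = 1)
  reciprocity: (7/337) -> +(337/7)
  reduce: (1/7)
  (1/7) = 1
Product of signs = 1

1


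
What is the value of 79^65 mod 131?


p = 131 is prime and the exponent is (p-1)/2 = 65, so by Euler's criterion 79^65 = (79/131) = +1 or -1 mod 131.
Compute by square-and-multiply:
  65 = 64 + 1 (binary 1000001)
  Repeated squaring mod 131: 79^1 = 79, 79^2 = 84, 79^4 = 113, 79^8 = 62, 79^16 = 45, 79^32 = 60, 79^64 = 63
  79^65 = 79^64 * 79^1 = 63 * 79 mod 131
    63 * 79 = 4977 = 130 mod 131
  79^65 = 130 mod 131
Result 130 = p - 1 = -1 mod 131: 79 is a quadratic non-residue mod 131. As a residue in [0, p-1] the value is 130.
79^65 mod 131 = 130

130


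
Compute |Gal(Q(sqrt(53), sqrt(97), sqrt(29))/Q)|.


The 3 square roots of distinct primes are multiplicatively independent over Q,
so [K:Q] = 2^3 and Gal(K/Q) is isomorphic to (Z/2Z)^3.
|Gal| = 2^3 = 8

8


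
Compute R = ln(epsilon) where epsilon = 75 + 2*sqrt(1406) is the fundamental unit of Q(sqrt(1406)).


epsilon = 75 + 2*sqrt(1406)
= 149.9933
R = ln(149.9933)
= 5.0106

5.0106


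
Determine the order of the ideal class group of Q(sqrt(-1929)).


K = Q(sqrt(-1929)). d mod 4 = 3, so D = disc(K) = 4d = -7716
h(K) equals the number of primitive reduced positive-definite forms (a, b, c) = a*x^2 + b*x*y + c*y^2 with b^2 - 4ac = D,
where reduced means |b| <= a <= c, with b >= 0 whenever |b| = a or a = c, and primitive means gcd(a, b, c) = 1.
Reduced forces 3a^2 <= |D| = 7716, so 1 <= a <= 50; b must have the parity of D, and c = (b^2 - D)/(4a) must be an integer >= a.
Enumerate a = 1..50, b in [-a, a]:
  a=1: (1, 0, 1929)  [1]
  a=2: (2, 2, 965)  [1]
  a=3: (3, 0, 643)  [1]
  a=4: none
  a=5: (5, -2, 386), (5, 2, 386)  [2]
  a=6: (6, 6, 323)  [1]
  a=7..9: none
  a=10: (10, -2, 193), (10, 2, 193)  [2]
  a=11..14: none
  a=15: (15, -12, 131), (15, 12, 131)  [2]
  a=16: none
  a=17: (17, -6, 114), (17, 6, 114)  [2]
  a=18: none
  a=19: (19, -6, 102), (19, 6, 102)  [2]
  a=20..22: none
  a=23: (23, -14, 86), (23, 14, 86)  [2]
  a=24: none
  a=25: (25, -22, 82), (25, 22, 82)  [2]
  a=26..29: none
  a=30: (30, -18, 67), (30, 18, 67)  [2]
  a=31..33: none
  a=34: (34, -6, 57), (34, 6, 57)  [2]
  a=35..37: none
  a=38: (38, -6, 51), (38, 6, 51)  [2]
  a=39..40: none
  a=41: (41, -22, 50), (41, 22, 50)  [2]
  a=42: none
  a=43: (43, -14, 46), (43, 14, 46)  [2]
  a=44..50: none
Total reduced forms: 1 + 1 + 1 + 2 + 1 + 2 + 2 + 2 + 2 + 2 + 2 + 2 + 2 + 2 + 2 + 2 = 28
h = 28

28


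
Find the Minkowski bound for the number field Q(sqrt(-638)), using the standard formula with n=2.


d = -638, d mod 4 = 2, so disc(K) = 4d = -2552; |disc(K)| = 2552
Imaginary quadratic field, so n = 2, s = r2 = 1, r1 = 0
M = (n!/n^n) * (4/pi)^s * sqrt(|disc(K)|) = (2!/2^2) * (4/pi)^1 * sqrt(2552)
= 0.5 * 1.273240 * 50.517324
= 32.1603

32.1603


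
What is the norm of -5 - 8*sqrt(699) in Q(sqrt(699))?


N(a + b*sqrt(d)) = a^2 - d*b^2
= (-5)^2 - (699)*(-8)^2
= 25 - 44736
= -44711

-44711


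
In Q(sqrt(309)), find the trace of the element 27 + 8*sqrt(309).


Tr(a + b*sqrt(d)) = (a + b*sqrt(d)) + (a - b*sqrt(d)) = 2a
= 2 * (27)
= 54

54


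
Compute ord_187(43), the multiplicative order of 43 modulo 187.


We want ord_187(43), the smallest k >= 1 with 43^k = 1 mod 187.
n = 187 = 11 * 17, phi(187) = 160; the order divides phi(n).
Divisors of 160: 1, 2, 4, 5, 8, 10, 16, 20, 32, 40, 80, 160
Repeated squaring mod 187: 43^1 = 43, 43^2 = 166, 43^4 = 67, 43^8 = 1, 43^16 = 1, 43^32 = 1, 43^64 = 1, 43^128 = 1
Test divisors in increasing order:
  k=1: 43^1 = 43 mod 187
  k=2: 43^2 = 166 mod 187
  k=4: 43^4 = 67 mod 187
  k=5: 43^5 = 67 * 43 = 76 mod 187
  k=8: 43^8 = 1 mod 187  <- first divisor giving 1
Order = 8

8


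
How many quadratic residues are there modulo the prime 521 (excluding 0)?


For prime p, the number of non-zero quadratic residues is (p-1)/2.
= (521-1)/2
= 260

260


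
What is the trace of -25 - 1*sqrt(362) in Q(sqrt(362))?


Tr(a + b*sqrt(d)) = (a + b*sqrt(d)) + (a - b*sqrt(d)) = 2a
= 2 * (-25)
= -50

-50


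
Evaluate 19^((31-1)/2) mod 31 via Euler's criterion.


p = 31 is prime and the exponent is (p-1)/2 = 15, so by Euler's criterion 19^15 = (19/31) = +1 or -1 mod 31.
Compute by square-and-multiply:
  15 = 8 + 4 + 2 + 1 (binary 1111)
  Repeated squaring mod 31: 19^1 = 19, 19^2 = 20, 19^4 = 28, 19^8 = 9
  19^15 = 19^8 * 19^4 * 19^2 * 19^1 = 9 * 28 * 20 * 19 mod 31
    9 * 28 = 252 = 4 mod 31
    4 * 20 = 80 = 18 mod 31
    18 * 19 = 342 = 1 mod 31
  19^15 = 1 mod 31
Result 1: 19 is a quadratic residue mod 31.
19^15 mod 31 = 1

1


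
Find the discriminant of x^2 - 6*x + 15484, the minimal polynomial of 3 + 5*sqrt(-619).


The element 3 + 5*sqrt(-619) has minimal polynomial:
x^2 - 6*x + 15484
Discriminant = (-6)^2 - 4*(15484)
= 36 - 61936
= -61900

-61900


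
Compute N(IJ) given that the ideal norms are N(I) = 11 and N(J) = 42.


N(IJ) = N(I) * N(J)
= 11 * 42
= 462

462


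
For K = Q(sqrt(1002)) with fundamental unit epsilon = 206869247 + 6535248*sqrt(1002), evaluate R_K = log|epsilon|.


epsilon = 206869247 + 6535248*sqrt(1002)
= 4.1374e+08
R = ln(4.1374e+08)
= 19.8407

19.8407


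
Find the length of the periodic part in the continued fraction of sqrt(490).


Run the CF algorithm for sqrt(490).
a_0 = floor(sqrt(490)) = 22; set m_0=0, q_0=1.
Recurrence: m' = q*a - m,  q' = (d - m'^2)/q,  a' = floor((a_0 + m')/q').
  step 1: m=22, q=6, a=7
  step 2: m=20, q=15, a=2
  step 3: m=10, q=26, a=1
  step 4: m=16, q=9, a=4
  step 5: m=20, q=10, a=4
  step 6: m=20, q=9, a=4
  step 7: m=16, q=26, a=1
  step 8: m=10, q=15, a=2
  step 9: m=20, q=6, a=7
  step 10: m=22, q=1, a=44
a_10 = 2*a_0 = 44, so the period closes here.
sqrt(490) = [22; 7, 2, 1, 4, 4, 4, 1, 2, 7, 44]
Period length = 10

10


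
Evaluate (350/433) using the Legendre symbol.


p = 433 is prime, so compute (350/433) with the reciprocity algorithm (Jacobi-symbol steps: pull out 2s via (2/n), flip via reciprocity, reduce):
  pull out 2: (2/433) = +1  (since 433 mod 8 = 1)
  reciprocity: (175/433) -> +(433/175)
  reduce: (83/175)
  reciprocity: (83/175) -> -(175/83)
  reduce: (9/83)
  reciprocity: (9/83) -> +(83/9)
  reduce: (2/9)
  pull out 2: (2/9) = +1  (since 9 mod 8 = 1)
  (1/9) = 1
Product of signs = -1
(350/433) = -1

-1


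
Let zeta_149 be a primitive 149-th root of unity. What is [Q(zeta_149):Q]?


The degree equals Euler's totient phi(149).
149 = 149
phi(149) = 148

148


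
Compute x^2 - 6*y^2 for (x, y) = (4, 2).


x^2 - d*y^2
= 4^2 - 6*2^2
= 16 - 24
= -8

-8


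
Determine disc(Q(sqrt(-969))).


For K = Q(sqrt(d)) with d squarefree: disc(K) = d if d = 1 mod 4, and disc(K) = 4d if d = 2 or 3 mod 4.
Here d = -969, and d mod 4 = 3.
d = 3 mod 4, not 1 (O_K = Z[sqrt(d)]), so disc(K) = 4d = 4 * (-969) = -3876

-3876


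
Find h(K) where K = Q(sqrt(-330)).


K = Q(sqrt(-330)). d mod 4 = 2, so D = disc(K) = 4d = -1320
h(K) equals the number of primitive reduced positive-definite forms (a, b, c) = a*x^2 + b*x*y + c*y^2 with b^2 - 4ac = D,
where reduced means |b| <= a <= c, with b >= 0 whenever |b| = a or a = c, and primitive means gcd(a, b, c) = 1.
Reduced forces 3a^2 <= |D| = 1320, so 1 <= a <= 20; b must have the parity of D, and c = (b^2 - D)/(4a) must be an integer >= a.
Enumerate a = 1..20, b in [-a, a]:
  a=1: (1, 0, 330)  [1]
  a=2: (2, 0, 165)  [1]
  a=3: (3, 0, 110)  [1]
  a=4: none
  a=5: (5, 0, 66)  [1]
  a=6: (6, 0, 55)  [1]
  a=7..9: none
  a=10: (10, 0, 33)  [1]
  a=11: (11, 0, 30)  [1]
  a=12..14: none
  a=15: (15, 0, 22)  [1]
  a=16..20: none
Total reduced forms: 1 + 1 + 1 + 1 + 1 + 1 + 1 + 1 = 8
h = 8

8


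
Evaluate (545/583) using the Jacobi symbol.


Compute (545/583) via quadratic reciprocity:
  reciprocity: (545/583) -> +(583/545)
  reduce: (38/545)
  pull out 2: (2/545) = +1  (since 545 mod 8 = 1)
  reciprocity: (19/545) -> +(545/19)
  reduce: (13/19)
  reciprocity: (13/19) -> +(19/13)
  reduce: (6/13)
  pull out 2: (2/13) = -1  (since 13 mod 8 = 5)
  reciprocity: (3/13) -> +(13/3)
  reduce: (1/3)
  (1/3) = 1
Product of signs = -1

-1


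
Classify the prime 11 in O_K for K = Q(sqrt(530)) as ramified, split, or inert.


K = Q(sqrt(530)). Since d mod 4 = 2, disc(K) = 2120.
Check p | disc: 2120 mod 11 = 8.
p does not divide disc. Compute Legendre symbol (d/p):
2^((11-1)/2) mod 11 = -1
(d/p) = -1, so p is inert: (p) stays prime with e=1, f=2, g=1.
Therefore p is inert.

inert


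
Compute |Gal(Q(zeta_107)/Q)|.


|Gal(Q(zeta_107)/Q)| = phi(107)
= 106

106


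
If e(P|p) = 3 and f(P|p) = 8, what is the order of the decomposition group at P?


|D_P| = e * f
= 3 * 8
= 24

24


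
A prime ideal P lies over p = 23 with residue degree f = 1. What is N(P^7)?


N(P^a) = p^(a*f)
= 23^(7*1)
= 23^7
= 3404825447

3404825447


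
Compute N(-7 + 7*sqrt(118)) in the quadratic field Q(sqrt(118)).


N(a + b*sqrt(d)) = a^2 - d*b^2
= (-7)^2 - (118)*(7)^2
= 49 - 5782
= -5733

-5733


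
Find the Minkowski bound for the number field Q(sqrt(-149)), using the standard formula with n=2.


d = -149, d mod 4 = 3, so disc(K) = 4d = -596; |disc(K)| = 596
Imaginary quadratic field, so n = 2, s = r2 = 1, r1 = 0
M = (n!/n^n) * (4/pi)^s * sqrt(|disc(K)|) = (2!/2^2) * (4/pi)^1 * sqrt(596)
= 0.5 * 1.273240 * 24.413111
= 15.5419

15.5419


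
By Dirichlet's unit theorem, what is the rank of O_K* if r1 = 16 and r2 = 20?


By Dirichlet's unit theorem:
rank = r1 + r2 - 1
= 16 + 20 - 1
= 35

35


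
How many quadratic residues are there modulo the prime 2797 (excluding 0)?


For prime p, the number of non-zero quadratic residues is (p-1)/2.
= (2797-1)/2
= 1398

1398


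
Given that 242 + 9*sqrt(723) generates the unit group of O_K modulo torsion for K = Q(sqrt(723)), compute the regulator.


epsilon = 242 + 9*sqrt(723)
= 483.9979
R = ln(483.9979)
= 6.1821

6.1821


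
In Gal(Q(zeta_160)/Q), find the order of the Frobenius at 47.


The Frobenius at p in Gal(Q(zeta_n)/Q) = (Z/nZ)* is the class of p, so its order is ord_160(47), the smallest k >= 1 with 47^k = 1 mod 160.
n = 160 = 2^5 * 5, phi(160) = 64; the order divides phi(n).
Divisors of 64: 1, 2, 4, 8, 16, 32, 64
Repeated squaring mod 160: 47^1 = 47, 47^2 = 129, 47^4 = 1, 47^8 = 1, 47^16 = 1, 47^32 = 1, 47^64 = 1
Test divisors in increasing order:
  k=1: 47^1 = 47 mod 160
  k=2: 47^2 = 129 mod 160
  k=4: 47^4 = 1 mod 160  <- first divisor giving 1
Order = 4

4


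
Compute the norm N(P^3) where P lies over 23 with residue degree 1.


N(P^a) = p^(a*f)
= 23^(3*1)
= 23^3
= 12167

12167


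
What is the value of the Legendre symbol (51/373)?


p = 373 is prime, so compute (51/373) with the reciprocity algorithm (Jacobi-symbol steps: pull out 2s via (2/n), flip via reciprocity, reduce):
  reciprocity: (51/373) -> +(373/51)
  reduce: (16/51)
  pull out 2: (2/51) = -1  (since 51 mod 8 = 3)
  pull out 2: (2/51) = -1  (since 51 mod 8 = 3)
  pull out 2: (2/51) = -1  (since 51 mod 8 = 3)
  pull out 2: (2/51) = -1  (since 51 mod 8 = 3)
  (1/51) = 1
Product of signs = 1
(51/373) = 1

1


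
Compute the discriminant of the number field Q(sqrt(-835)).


For K = Q(sqrt(d)) with d squarefree: disc(K) = d if d = 1 mod 4, and disc(K) = 4d if d = 2 or 3 mod 4.
Here d = -835, and d mod 4 = 1.
d = 1 mod 4 (O_K = Z[(1+sqrt(d))/2]), so disc(K) = d = -835

-835


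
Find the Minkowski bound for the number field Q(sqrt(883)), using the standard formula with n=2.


d = 883, d mod 4 = 3, so disc(K) = 4d = 3532; |disc(K)| = 3532
Real quadratic field, so n = 2, s = r2 = 0, r1 = 2
M = (n!/n^n) * (4/pi)^s * sqrt(|disc(K)|) = (2!/2^2) * (4/pi)^0 * sqrt(3532)
= 0.5 * 1.000000 * 59.430632
= 29.7153

29.7153


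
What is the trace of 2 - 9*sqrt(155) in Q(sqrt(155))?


Tr(a + b*sqrt(d)) = (a + b*sqrt(d)) + (a - b*sqrt(d)) = 2a
= 2 * (2)
= 4

4
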